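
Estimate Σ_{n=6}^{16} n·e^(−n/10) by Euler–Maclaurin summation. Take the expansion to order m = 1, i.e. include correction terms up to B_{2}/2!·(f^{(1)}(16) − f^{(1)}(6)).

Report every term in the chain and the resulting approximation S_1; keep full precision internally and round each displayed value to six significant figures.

S_1 ≈ 38.5500

∫_6^16 x·e^(−x/10) dx evaluates to 35.3168.
½[f(6) + f(16)] = ½[3.29287 + 3.23034] = 3.26161.
Running total after boundary: 38.5784.
Order-1 term: 1/12 · (-0.121138 − 0.219525) = -0.0283885.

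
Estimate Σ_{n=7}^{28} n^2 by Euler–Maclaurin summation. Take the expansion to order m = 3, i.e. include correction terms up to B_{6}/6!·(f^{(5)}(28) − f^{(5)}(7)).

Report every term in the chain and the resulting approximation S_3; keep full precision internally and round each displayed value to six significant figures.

The integral term ∫_7^28 x^2 dx = 7203.00.
Boundary: ½(f(7) + f(28)) = ½(49.0000 + 784.000) = 416.500.
So far: 7619.50.
k=1: B_{2}/(2)! × [f^{(1)}(28) − f^{(1)}(7)] = 1/12 × (56.0000 − 14.0000) = 3.50000.
Running total after k=1: 7623.00.
k=2: B_{4}/(4)! × [f^{(3)}(28) − f^{(3)}(7)] = −1/720 × (0.00000 − 0.00000) = 0.00000.
Running total after k=2: 7623.00.
k=3: B_{6}/(6)! × [f^{(5)}(28) − f^{(5)}(7)] = 1/30240 × (0.00000 − 0.00000) = 0.00000.

S_3 ≈ 7623.00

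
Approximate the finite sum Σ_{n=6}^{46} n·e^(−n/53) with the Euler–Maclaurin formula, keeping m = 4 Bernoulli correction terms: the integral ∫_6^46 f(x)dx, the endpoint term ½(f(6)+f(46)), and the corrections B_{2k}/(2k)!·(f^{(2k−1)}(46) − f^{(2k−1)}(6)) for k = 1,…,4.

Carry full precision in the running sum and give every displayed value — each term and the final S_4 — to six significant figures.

Integral: ∫_6^46 x·e^(−x/53) dx = 589.497.
Boundary: ½(f(6) + f(46)) = ½(5.35779 + 19.3118) = 12.3348.
So far: 601.831.
Correction k=1: B_{2}/2! · (f^{(1)}(46) − f^{(1)}(6)) = 1/12 · (0.0554482 − 0.791875) = -0.0613689.
Partial sum through k=1: 601.770.
Correction k=2: B_{4}/4! · (f^{(3)}(46) − f^{(3)}(6)) = −1/720 · (0.000318652 − 0.000917695) = 8.32005e-07.
Partial sum through k=2: 601.770.
Correction k=3: B_{6}/6! · (f^{(5)}(46) − f^{(5)}(6)) = 1/30240 · (2.19852e-07 − 5.53038e-07) = -1.10181e-11.
Partial sum through k=3: 601.770.
Correction k=4: B_{8}/8! · (f^{(7)}(46) − f^{(7)}(6)) = −1/1209600 · (1.16150e-10 − 2.77457e-10) = 1.33356e-16.

S_4 ≈ 601.770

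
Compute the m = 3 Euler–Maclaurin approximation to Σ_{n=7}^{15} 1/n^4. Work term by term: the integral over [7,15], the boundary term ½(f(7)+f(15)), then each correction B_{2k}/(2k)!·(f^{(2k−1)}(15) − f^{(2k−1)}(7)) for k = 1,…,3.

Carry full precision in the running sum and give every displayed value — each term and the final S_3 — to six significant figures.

∫_7^15 1/x^4 dx evaluates to 0.000873052.
½[f(7) + f(15)] = ½[0.000416493 + 1.97531e-05] = 0.000218123.
Integral + boundary = 0.00109117.
Correction k=1: B_{2}/2! · (f^{(1)}(15) − f^{(1)}(7)) = 1/12 · (-5.26749e-06 − (-0.000237996)) = 1.93940e-05.
After k=1: 0.00111057.
Correction k=2: B_{4}/4! · (f^{(3)}(15) − f^{(3)}(7)) = −1/720 · (-7.02332e-07 − (-0.000145712)) = -2.01402e-07.
After k=2: 0.00111037.
Correction k=3: B_{6}/6! · (f^{(5)}(15) − f^{(5)}(7)) = 1/30240 · (-1.74803e-07 − (-0.000166528)) = 5.50109e-09.

S_3 ≈ 0.00111037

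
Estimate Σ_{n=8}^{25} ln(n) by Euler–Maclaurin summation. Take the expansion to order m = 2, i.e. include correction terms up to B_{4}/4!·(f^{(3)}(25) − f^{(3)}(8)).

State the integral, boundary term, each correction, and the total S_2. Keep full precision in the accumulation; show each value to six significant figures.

∫_8^25 ln(x) dx evaluates to 46.8364.
Boundary: ½(f(8) + f(25)) = ½(2.07944 + 3.21888) = 2.64916.
So far: 49.4855.
Correction k=1: B_{2}/2! · (f^{(1)}(25) − f^{(1)}(8)) = 1/12 · (0.0400000 − 0.125000) = -0.00708333.
After k=1: 49.4784.
Correction k=2: B_{4}/4! · (f^{(3)}(25) − f^{(3)}(8)) = −1/720 · (0.000128000 − 0.00390625) = 5.24757e-06.

S_2 ≈ 49.4784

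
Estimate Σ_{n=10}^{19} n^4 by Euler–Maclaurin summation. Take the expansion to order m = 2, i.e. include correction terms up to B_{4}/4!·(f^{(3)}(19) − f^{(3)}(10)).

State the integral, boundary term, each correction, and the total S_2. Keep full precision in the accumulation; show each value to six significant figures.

S_2 ≈ 547333

Integral: ∫_10^19 x^4 dx = 475220.
Endpoint term: (f(10) + f(19))/2 = (10000.0 + 130321)/2 = 70160.5.
So far: 545380.
k=1: B_{2}/(2)! × [f^{(1)}(19) − f^{(1)}(10)] = 1/12 × (27436.0 − 4000.00) = 1953.00.
Running total after k=1: 547333.
k=2: B_{4}/(4)! × [f^{(3)}(19) − f^{(3)}(10)] = −1/720 × (456.000 − 240.000) = -0.300000.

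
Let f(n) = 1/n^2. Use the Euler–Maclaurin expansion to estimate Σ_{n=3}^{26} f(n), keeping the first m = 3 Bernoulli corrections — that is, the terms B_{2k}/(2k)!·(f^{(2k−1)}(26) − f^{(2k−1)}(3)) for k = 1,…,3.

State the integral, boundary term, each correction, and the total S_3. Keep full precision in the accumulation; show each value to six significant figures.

The integral term ∫_3^26 1/x^2 dx = 0.294872.
½[f(3) + f(26)] = ½[0.111111 + 0.00147929] = 0.0562952.
Running total after boundary: 0.351167.
Order-1 term: 1/12 · (-0.000113792 − (-0.0740741)) = 0.00616336.
After k=1: 0.357330.
Order-2 term: −1/720 · (-2.01997e-06 − (-0.0987654)) = -0.000137171.
After k=2: 0.357193.
Order-3 term: 1/30240 · (-8.96436e-08 − (-0.329218)) = 1.08868e-05.

S_3 ≈ 0.357204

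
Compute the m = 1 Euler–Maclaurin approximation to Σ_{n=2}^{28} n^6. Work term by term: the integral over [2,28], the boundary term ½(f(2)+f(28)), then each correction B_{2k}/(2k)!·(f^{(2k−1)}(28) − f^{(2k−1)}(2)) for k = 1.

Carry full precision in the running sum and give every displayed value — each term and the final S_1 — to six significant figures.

S_1 ≈ 2.17711e+09

The integral term ∫_2^28 x^6 dx = 1.92756e+09.
½[f(2) + f(28)] = ½[64.0000 + 4.81890e+08] = 2.40945e+08.
Running total after boundary: 2.16851e+09.
Correction k=1: B_{2}/2! · (f^{(1)}(28) − f^{(1)}(2)) = 1/12 · (1.03262e+08 − 192.000) = 8.60517e+06.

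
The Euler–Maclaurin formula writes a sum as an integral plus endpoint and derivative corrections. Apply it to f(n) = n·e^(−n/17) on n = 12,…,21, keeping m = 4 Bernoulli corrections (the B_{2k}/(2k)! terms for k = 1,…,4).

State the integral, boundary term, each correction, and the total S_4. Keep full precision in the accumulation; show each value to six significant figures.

The integral term ∫_12^21 x·e^(−x/17) dx = 55.5567.
Endpoint term: (f(12) + f(21))/2 = (5.92407 + 6.10573)/2 = 6.01490.
Integral + boundary = 61.5716.
Order-1 term: 1/12 · (-0.0684116 − 0.145198) = -0.0178008.
Partial sum through k=1: 61.5538.
Order-2 term: −1/720 · (0.00177539 − 0.00391884) = 2.97701e-06.
Partial sum through k=2: 61.5538.
Order-3 term: 1/30240 · (1.31055e-05 − 2.53815e-05) = -4.05952e-10.
Partial sum through k=3: 61.5538.
Order-4 term: −1/1209600 · (6.94388e-08 − 1.28730e-07) = 4.90174e-14.

S_4 ≈ 61.5538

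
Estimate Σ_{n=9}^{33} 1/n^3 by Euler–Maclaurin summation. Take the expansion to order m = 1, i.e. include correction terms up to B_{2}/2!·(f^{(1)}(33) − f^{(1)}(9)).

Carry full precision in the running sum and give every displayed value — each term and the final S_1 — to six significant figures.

S_1 ≈ 0.00645138

Integral: ∫_9^33 1/x^3 dx = 0.00571370.
Boundary: ½(f(9) + f(33)) = ½(0.00137174 + 2.78265e-05) = 0.000699784.
Integral + boundary = 0.00641349.
k=1: B_{2}/(2)! × [f^{(1)}(33) − f^{(1)}(9)] = 1/12 × (-2.52968e-06 − (-0.000457247)) = 3.78931e-05.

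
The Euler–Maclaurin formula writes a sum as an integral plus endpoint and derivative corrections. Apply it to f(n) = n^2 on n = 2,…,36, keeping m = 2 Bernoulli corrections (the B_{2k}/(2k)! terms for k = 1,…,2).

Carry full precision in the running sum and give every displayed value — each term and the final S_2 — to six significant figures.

∫_2^36 x^2 dx evaluates to 15549.3.
Endpoint term: (f(2) + f(36))/2 = (4.00000 + 1296.00)/2 = 650.000.
So far: 16199.3.
k=1: B_{2}/(2)! × [f^{(1)}(36) − f^{(1)}(2)] = 1/12 × (72.0000 − 4.00000) = 5.66667.
Running total after k=1: 16205.0.
k=2: B_{4}/(4)! × [f^{(3)}(36) − f^{(3)}(2)] = −1/720 × (0.00000 − 0.00000) = 0.00000.

S_2 ≈ 16205.0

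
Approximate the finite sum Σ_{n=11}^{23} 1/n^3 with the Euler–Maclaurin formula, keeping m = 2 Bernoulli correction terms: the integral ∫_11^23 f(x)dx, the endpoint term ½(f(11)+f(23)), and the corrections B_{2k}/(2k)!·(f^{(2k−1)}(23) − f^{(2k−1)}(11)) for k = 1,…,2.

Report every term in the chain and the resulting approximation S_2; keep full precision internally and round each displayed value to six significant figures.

S_2 ≈ 0.00361994

The integral term ∫_11^23 1/x^3 dx = 0.00318705.
Boundary: ½(f(11) + f(23)) = ½(0.000751315 + 8.21895e-05) = 0.000416752.
Integral + boundary = 0.00360380.
Correction k=1: B_{2}/2! · (f^{(1)}(23) − f^{(1)}(11)) = 1/12 · (-1.07204e-05 − (-0.000204904)) = 1.61820e-05.
Partial sum through k=1: 0.00361999.
Correction k=2: B_{4}/4! · (f^{(3)}(23) − f^{(3)}(11)) = −1/720 · (-4.05307e-07 − (-3.38684e-05)) = -4.64766e-08.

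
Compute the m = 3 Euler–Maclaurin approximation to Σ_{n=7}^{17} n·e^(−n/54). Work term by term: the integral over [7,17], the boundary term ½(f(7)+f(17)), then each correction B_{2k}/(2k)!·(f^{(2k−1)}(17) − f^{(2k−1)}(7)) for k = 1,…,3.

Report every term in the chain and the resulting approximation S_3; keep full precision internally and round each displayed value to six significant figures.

Integral: ∫_7^17 x·e^(−x/54) dx = 94.9891.
Boundary: ½(f(7) + f(17)) = ½(6.14894 + 12.4087) = 9.27883.
Integral + boundary = 104.268.
k=1: B_{2}/(2)! × [f^{(1)}(17) − f^{(1)}(7)] = 1/12 × (0.500133 − 0.764551) = -0.0220349.
Partial sum through k=1: 104.246.
k=2: B_{4}/(4)! × [f^{(3)}(17) − f^{(3)}(7)] = −1/720 × (0.000672147 − 0.000864675) = 2.67400e-07.
Partial sum through k=2: 104.246.
k=3: B_{6}/(6)! × [f^{(5)}(17) − f^{(5)}(7)] = 1/30240 × (4.02188e-07 − 5.03141e-07) = -3.33838e-12.

S_3 ≈ 104.246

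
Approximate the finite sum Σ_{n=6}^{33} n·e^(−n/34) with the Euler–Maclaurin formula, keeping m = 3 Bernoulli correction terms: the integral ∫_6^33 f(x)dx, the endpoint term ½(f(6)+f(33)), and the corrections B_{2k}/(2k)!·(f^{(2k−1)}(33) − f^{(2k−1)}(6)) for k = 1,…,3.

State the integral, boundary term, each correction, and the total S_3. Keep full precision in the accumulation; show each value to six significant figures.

Integral: ∫_6^33 x·e^(−x/34) dx = 276.941.
½[f(6) + f(33)] = ½[5.02934 + 12.5024] = 8.76586.
Integral + boundary = 285.706.
Correction k=1: B_{2}/2! · (f^{(1)}(33) − f^{(1)}(6)) = 1/12 · (0.0111429 − 0.690302) = -0.0565966.
Running total after k=1: 285.650.
Correction k=2: B_{4}/4! · (f^{(3)}(33) − f^{(3)}(6)) = −1/720 · (0.000665107 − 0.00204736) = 1.91980e-06.
Running total after k=2: 285.650.
Correction k=3: B_{6}/6! · (f^{(5)}(33) − f^{(5)}(6)) = 1/30240 · (1.14236e-06 − 3.02558e-06) = -6.22757e-11.

S_3 ≈ 285.650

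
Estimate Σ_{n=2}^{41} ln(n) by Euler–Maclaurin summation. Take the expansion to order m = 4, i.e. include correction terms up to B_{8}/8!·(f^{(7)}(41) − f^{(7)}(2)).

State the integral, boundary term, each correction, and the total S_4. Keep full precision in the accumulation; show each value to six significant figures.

Integral: ∫_2^41 ln(x) dx = 111.870.
Endpoint term: (f(2) + f(41))/2 = (0.693147 + 3.71357)/2 = 2.20336.
Running total after boundary: 114.074.
k=1: B_{2}/(2)! × [f^{(1)}(41) − f^{(1)}(2)] = 1/12 × (0.0243902 − 0.500000) = -0.0396341.
Partial sum through k=1: 114.034.
k=2: B_{4}/(4)! × [f^{(3)}(41) − f^{(3)}(2)] = −1/720 × (2.90187e-05 − 0.250000) = 0.000347182.
Partial sum through k=2: 114.034.
k=3: B_{6}/(6)! × [f^{(5)}(41) − f^{(5)}(2)] = 1/30240 × (2.07153e-07 − 0.750000) = -2.48016e-05.
Partial sum through k=3: 114.034.
k=4: B_{8}/(8)! × [f^{(7)}(41) − f^{(7)}(2)] = −1/1209600 × (3.69697e-09 − 5.62500) = 4.65030e-06.

S_4 ≈ 114.034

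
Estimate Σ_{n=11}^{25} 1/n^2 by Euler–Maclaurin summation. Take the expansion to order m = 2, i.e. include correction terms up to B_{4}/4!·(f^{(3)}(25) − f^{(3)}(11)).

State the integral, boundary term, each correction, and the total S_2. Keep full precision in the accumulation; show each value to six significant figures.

Integral: ∫_11^25 1/x^2 dx = 0.0509091.
Boundary: ½(f(11) + f(25)) = ½(0.00826446 + 0.00160000) = 0.00493223.
Running total after boundary: 0.0558413.
Order-1 term: 1/12 · (-0.000128000 − (-0.00150263)) = 0.000114552.
Partial sum through k=1: 0.0559559.
Order-2 term: −1/720 · (-2.45760e-06 − (-0.000149021)) = -2.03560e-07.

S_2 ≈ 0.0559557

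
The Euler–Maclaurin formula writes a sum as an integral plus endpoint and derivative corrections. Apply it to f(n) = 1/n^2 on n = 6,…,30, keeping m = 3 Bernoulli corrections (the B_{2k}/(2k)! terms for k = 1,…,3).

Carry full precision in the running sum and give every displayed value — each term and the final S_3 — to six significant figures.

∫_6^30 1/x^2 dx evaluates to 0.133333.
Boundary: ½(f(6) + f(30)) = ½(0.0277778 + 0.00111111) = 0.0144444.
Running total after boundary: 0.147778.
Order-1 term: 1/12 · (-7.40741e-05 − (-0.00925926)) = 0.000765432.
Partial sum through k=1: 0.148543.
Order-2 term: −1/720 · (-9.87654e-07 − (-0.00308642)) = -4.28532e-06.
Partial sum through k=2: 0.148539.
Order-3 term: 1/30240 · (-3.29218e-08 − (-0.00257202)) = 8.50524e-08.

S_3 ≈ 0.148539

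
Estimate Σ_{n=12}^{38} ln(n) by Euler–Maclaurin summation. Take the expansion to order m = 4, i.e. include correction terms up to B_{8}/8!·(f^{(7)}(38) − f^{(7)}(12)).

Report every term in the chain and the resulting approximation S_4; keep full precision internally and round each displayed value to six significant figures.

S_4 ≈ 85.4659

Integral: ∫_12^38 ln(x) dx = 82.4094.
Endpoint term: (f(12) + f(38))/2 = (2.48491 + 3.63759)/2 = 3.06125.
So far: 85.4706.
k=1: B_{2}/(2)! × [f^{(1)}(38) − f^{(1)}(12)] = 1/12 × (0.0263158 − 0.0833333) = -0.00475146.
After k=1: 85.4659.
k=2: B_{4}/(4)! × [f^{(3)}(38) − f^{(3)}(12)] = −1/720 × (3.64485e-05 − 0.00115741) = 1.55689e-06.
After k=2: 85.4659.
k=3: B_{6}/(6)! × [f^{(5)}(38) − f^{(5)}(12)] = 1/30240 × (3.02896e-07 − 9.64506e-05) = -3.17949e-09.
After k=3: 85.4659.
k=4: B_{8}/(8)! × [f^{(7)}(38) − f^{(7)}(12)] = −1/1209600 × (6.29285e-09 − 2.00939e-05) = 1.66068e-11.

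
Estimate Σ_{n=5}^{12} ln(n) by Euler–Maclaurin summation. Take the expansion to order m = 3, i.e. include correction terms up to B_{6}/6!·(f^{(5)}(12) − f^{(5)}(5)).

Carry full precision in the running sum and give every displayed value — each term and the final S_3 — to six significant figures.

S_3 ≈ 16.8092

Integral: ∫_5^12 ln(x) dx = 14.7717.
Endpoint term: (f(5) + f(12))/2 = (1.60944 + 2.48491)/2 = 2.04717.
Running total after boundary: 16.8189.
Correction k=1: B_{2}/2! · (f^{(1)}(12) − f^{(1)}(5)) = 1/12 · (0.0833333 − 0.200000) = -0.00972222.
Partial sum through k=1: 16.8091.
Correction k=2: B_{4}/4! · (f^{(3)}(12) − f^{(3)}(5)) = −1/720 · (0.00115741 − 0.0160000) = 2.06147e-05.
Partial sum through k=2: 16.8092.
Correction k=3: B_{6}/6! · (f^{(5)}(12) − f^{(5)}(5)) = 1/30240 · (9.64506e-05 − 0.00768000) = -2.50779e-07.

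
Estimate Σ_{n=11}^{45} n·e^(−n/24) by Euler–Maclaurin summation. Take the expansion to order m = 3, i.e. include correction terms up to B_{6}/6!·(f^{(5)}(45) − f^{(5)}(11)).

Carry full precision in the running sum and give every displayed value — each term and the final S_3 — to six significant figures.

∫_11^45 x·e^(−x/24) dx evaluates to 277.207.
Boundary: ½(f(11) + f(45)) = ½(6.95570 + 6.90097) = 6.92834.
Running total after boundary: 284.135.
Correction k=1: B_{2}/2! · (f^{(1)}(45) − f^{(1)}(11)) = 1/12 · (-0.134186 − 0.342516) = -0.0397251.
Running total after k=1: 284.096.
Correction k=2: B_{4}/4! · (f^{(3)}(45) − f^{(3)}(11)) = −1/720 · (0.000299521 − 0.00279026) = 3.45936e-06.
Running total after k=2: 284.096.
Correction k=3: B_{6}/6! · (f^{(5)}(45) − f^{(5)}(11)) = 1/30240 · (1.44445e-06 − 8.65603e-06) = -2.38478e-10.

S_3 ≈ 284.096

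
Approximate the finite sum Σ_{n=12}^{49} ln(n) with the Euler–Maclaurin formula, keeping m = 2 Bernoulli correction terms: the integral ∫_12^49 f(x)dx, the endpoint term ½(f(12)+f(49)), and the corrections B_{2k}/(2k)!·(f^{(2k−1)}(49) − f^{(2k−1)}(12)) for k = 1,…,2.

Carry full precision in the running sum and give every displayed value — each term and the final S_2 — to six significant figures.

The integral term ∫_12^49 ln(x) dx = 123.880.
½[f(12) + f(49)] = ½[2.48491 + 3.89182] = 3.18836.
Integral + boundary = 127.069.
Correction k=1: B_{2}/2! · (f^{(1)}(49) − f^{(1)}(12)) = 1/12 · (0.0204082 − 0.0833333) = -0.00524376.
After k=1: 127.063.
Correction k=2: B_{4}/4! · (f^{(3)}(49) − f^{(3)}(12)) = −1/720 · (1.69997e-05 − 0.00115741) = 1.58390e-06.

S_2 ≈ 127.063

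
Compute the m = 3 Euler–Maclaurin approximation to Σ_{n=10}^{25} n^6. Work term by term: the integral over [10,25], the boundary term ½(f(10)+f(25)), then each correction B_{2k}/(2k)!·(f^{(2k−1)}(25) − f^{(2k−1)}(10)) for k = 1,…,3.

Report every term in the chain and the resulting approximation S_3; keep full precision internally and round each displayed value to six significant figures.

S_3 ≈ 9.97903e+08

∫_10^25 x^6 dx evaluates to 8.70502e+08.
½[f(10) + f(25)] = ½[1.00000e+06 + 2.44141e+08] = 1.22570e+08.
Integral + boundary = 9.93073e+08.
Correction k=1: B_{2}/2! · (f^{(1)}(25) − f^{(1)}(10)) = 1/12 · (5.85938e+07 − 600000) = 4.83281e+06.
After k=1: 9.97905e+08.
Correction k=2: B_{4}/4! · (f^{(3)}(25) − f^{(3)}(10)) = −1/720 · (1.87500e+06 − 120000) = -2437.50.
After k=2: 9.97903e+08.
Correction k=3: B_{6}/6! · (f^{(5)}(25) − f^{(5)}(10)) = 1/30240 · (18000.0 − 7200.00) = 0.357143.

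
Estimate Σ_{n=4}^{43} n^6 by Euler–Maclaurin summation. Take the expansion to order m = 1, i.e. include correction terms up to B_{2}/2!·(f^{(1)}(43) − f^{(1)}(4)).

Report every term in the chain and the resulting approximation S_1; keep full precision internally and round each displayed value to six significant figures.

∫_4^43 x^6 dx evaluates to 3.88312e+10.
½[f(4) + f(43)] = ½[4096.00 + 6.32136e+09] = 3.16068e+09.
Running total after boundary: 4.19919e+10.
Order-1 term: 1/12 · (8.82051e+08 − 6144.00) = 7.35037e+07.

S_1 ≈ 4.20654e+10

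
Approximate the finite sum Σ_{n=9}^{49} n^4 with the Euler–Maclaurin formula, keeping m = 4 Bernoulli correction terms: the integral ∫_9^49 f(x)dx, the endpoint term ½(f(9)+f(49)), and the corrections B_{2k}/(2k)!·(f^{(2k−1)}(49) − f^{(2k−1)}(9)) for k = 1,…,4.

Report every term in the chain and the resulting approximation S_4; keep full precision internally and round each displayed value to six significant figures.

Integral: ∫_9^49 x^4 dx = 5.64832e+07.
½[f(9) + f(49)] = ½[6561.00 + 5.76480e+06] = 2.88568e+06.
Running total after boundary: 5.93689e+07.
k=1: B_{2}/(2)! × [f^{(1)}(49) − f^{(1)}(9)] = 1/12 × (470596 − 2916.00) = 38973.3.
Partial sum through k=1: 5.94079e+07.
k=2: B_{4}/(4)! × [f^{(3)}(49) − f^{(3)}(9)] = −1/720 × (1176.00 − 216.000) = -1.33333.
Partial sum through k=2: 5.94079e+07.
k=3: B_{6}/(6)! × [f^{(5)}(49) − f^{(5)}(9)] = 1/30240 × (0.00000 − 0.00000) = 0.00000.
Partial sum through k=3: 5.94079e+07.
k=4: B_{8}/(8)! × [f^{(7)}(49) − f^{(7)}(9)] = −1/1209600 × (0.00000 − 0.00000) = 0.00000.

S_4 ≈ 5.94079e+07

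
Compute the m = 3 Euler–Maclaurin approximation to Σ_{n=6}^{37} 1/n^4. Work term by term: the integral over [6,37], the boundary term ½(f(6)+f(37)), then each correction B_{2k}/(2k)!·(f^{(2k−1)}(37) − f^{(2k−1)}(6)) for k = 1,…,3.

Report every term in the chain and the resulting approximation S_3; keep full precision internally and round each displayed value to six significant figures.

Integral: ∫_6^37 1/x^4 dx = 0.00153663.
Boundary: ½(f(6) + f(37)) = ½(0.000771605 + 5.33572e-07) = 0.000386069.
So far: 0.00192270.
k=1: B_{2}/(2)! × [f^{(1)}(37) − f^{(1)}(6)] = 1/12 × (-5.76835e-08 − (-0.000514403)) = 4.28621e-05.
Partial sum through k=1: 0.00196556.
k=2: B_{4}/(4)! × [f^{(3)}(37) − f^{(3)}(6)] = −1/720 × (-1.26406e-09 − (-0.000428669)) = -5.95372e-07.
Partial sum through k=2: 0.00196497.
k=3: B_{6}/(6)! × [f^{(5)}(37) − f^{(5)}(6)] = 1/30240 × (-5.17075e-11 − (-0.000666819)) = 2.20509e-08.

S_3 ≈ 0.00196499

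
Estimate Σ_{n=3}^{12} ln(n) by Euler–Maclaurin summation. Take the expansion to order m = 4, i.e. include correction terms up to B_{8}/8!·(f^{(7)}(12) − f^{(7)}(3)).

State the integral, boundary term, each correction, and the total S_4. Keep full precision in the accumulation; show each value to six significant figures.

∫_3^12 ln(x) dx evaluates to 17.5230.
½[f(3) + f(12)] = ½[1.09861 + 2.48491] = 1.79176.
Integral + boundary = 19.3148.
k=1: B_{2}/(2)! × [f^{(1)}(12) − f^{(1)}(3)] = 1/12 × (0.0833333 − 0.333333) = -0.0208333.
Partial sum through k=1: 19.2940.
k=2: B_{4}/(4)! × [f^{(3)}(12) − f^{(3)}(3)] = −1/720 × (0.00115741 − 0.0740741) = 0.000101273.
Partial sum through k=2: 19.2941.
k=3: B_{6}/(6)! × [f^{(5)}(12) − f^{(5)}(3)] = 1/30240 × (9.64506e-05 − 0.0987654) = -3.26286e-06.
Partial sum through k=3: 19.2941.
k=4: B_{8}/(8)! × [f^{(7)}(12) − f^{(7)}(3)] = −1/1209600 × (2.00939e-05 − 0.329218) = 2.72154e-07.

S_4 ≈ 19.2941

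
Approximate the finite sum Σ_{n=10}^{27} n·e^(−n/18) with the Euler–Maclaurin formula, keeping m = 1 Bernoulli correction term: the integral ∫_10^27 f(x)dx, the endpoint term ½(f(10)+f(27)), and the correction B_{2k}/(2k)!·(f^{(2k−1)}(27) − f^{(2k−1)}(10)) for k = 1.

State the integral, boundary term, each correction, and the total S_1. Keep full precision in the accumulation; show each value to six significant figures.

Integral: ∫_10^27 x·e^(−x/18) dx = 108.436.
Boundary: ½(f(10) + f(27)) = ½(5.73753 + 6.02451) = 5.88102.
So far: 114.317.
k=1: B_{2}/(2)! × [f^{(1)}(27) − f^{(1)}(10)] = 1/12 × (-0.111565 − 0.255002) = -0.0305472.

S_1 ≈ 114.287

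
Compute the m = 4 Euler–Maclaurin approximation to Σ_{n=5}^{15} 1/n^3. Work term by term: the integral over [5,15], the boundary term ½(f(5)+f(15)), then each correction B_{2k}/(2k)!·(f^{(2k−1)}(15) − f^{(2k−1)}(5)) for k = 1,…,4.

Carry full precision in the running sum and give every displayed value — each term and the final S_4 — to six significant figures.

The integral term ∫_5^15 1/x^3 dx = 0.0177778.
½[f(5) + f(15)] = ½[0.00800000 + 0.000296296] = 0.00414815.
Integral + boundary = 0.0219259.
Correction k=1: B_{2}/2! · (f^{(1)}(15) − f^{(1)}(5)) = 1/12 · (-5.92593e-05 − (-0.00480000)) = 0.000395062.
After k=1: 0.0223210.
Correction k=2: B_{4}/4! · (f^{(3)}(15) − f^{(3)}(5)) = −1/720 · (-5.26749e-06 − (-0.00384000)) = -5.32602e-06.
After k=2: 0.0223157.
Correction k=3: B_{6}/6! · (f^{(5)}(15) − f^{(5)}(5)) = 1/30240 · (-9.83265e-07 − (-0.00645120)) = 2.13301e-07.
After k=3: 0.0223159.
Correction k=4: B_{8}/8! · (f^{(7)}(15) − f^{(7)}(5)) = −1/1209600 · (-3.14645e-07 − (-0.0185795)) = -1.53597e-08.

S_4 ≈ 0.0223159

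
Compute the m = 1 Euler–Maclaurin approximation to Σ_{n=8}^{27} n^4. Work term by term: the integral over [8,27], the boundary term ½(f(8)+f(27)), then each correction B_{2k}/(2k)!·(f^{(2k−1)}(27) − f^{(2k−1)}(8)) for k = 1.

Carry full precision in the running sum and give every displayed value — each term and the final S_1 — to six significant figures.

Integral: ∫_8^27 x^4 dx = 2.86323e+06.
½[f(8) + f(27)] = ½[4096.00 + 531441] = 267768.
Integral + boundary = 3.13100e+06.
Correction k=1: B_{2}/2! · (f^{(1)}(27) − f^{(1)}(8)) = 1/12 · (78732.0 − 2048.00) = 6390.33.

S_1 ≈ 3.13739e+06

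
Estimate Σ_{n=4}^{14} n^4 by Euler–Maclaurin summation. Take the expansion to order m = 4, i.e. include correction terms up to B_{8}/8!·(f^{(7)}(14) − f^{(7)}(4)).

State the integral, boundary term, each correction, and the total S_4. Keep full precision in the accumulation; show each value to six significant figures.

Integral: ∫_4^14 x^4 dx = 107360.
½[f(4) + f(14)] = ½[256.000 + 38416.0] = 19336.0.
So far: 126696.
Correction k=1: B_{2}/2! · (f^{(1)}(14) − f^{(1)}(4)) = 1/12 · (10976.0 − 256.000) = 893.333.
Partial sum through k=1: 127589.
Correction k=2: B_{4}/4! · (f^{(3)}(14) − f^{(3)}(4)) = −1/720 · (336.000 − 96.0000) = -0.333333.
Partial sum through k=2: 127589.
Correction k=3: B_{6}/6! · (f^{(5)}(14) − f^{(5)}(4)) = 1/30240 · (0.00000 − 0.00000) = 0.00000.
Partial sum through k=3: 127589.
Correction k=4: B_{8}/8! · (f^{(7)}(14) − f^{(7)}(4)) = −1/1209600 · (0.00000 − 0.00000) = 0.00000.

S_4 ≈ 127589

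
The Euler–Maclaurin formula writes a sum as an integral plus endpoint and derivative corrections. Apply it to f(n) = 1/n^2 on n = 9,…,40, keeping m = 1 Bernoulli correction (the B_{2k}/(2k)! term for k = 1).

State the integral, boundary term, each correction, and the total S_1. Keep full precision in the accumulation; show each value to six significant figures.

S_1 ≈ 0.0928225

The integral term ∫_9^40 1/x^2 dx = 0.0861111.
Boundary: ½(f(9) + f(40)) = ½(0.0123457 + 0.000625000) = 0.00648534.
Integral + boundary = 0.0925965.
k=1: B_{2}/(2)! × [f^{(1)}(40) − f^{(1)}(9)] = 1/12 × (-3.12500e-05 − (-0.00274348)) = 0.000226020.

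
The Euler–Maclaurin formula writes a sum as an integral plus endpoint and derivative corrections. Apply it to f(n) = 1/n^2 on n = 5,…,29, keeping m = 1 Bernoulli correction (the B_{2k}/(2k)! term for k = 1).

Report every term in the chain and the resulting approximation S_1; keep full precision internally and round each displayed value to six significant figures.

∫_5^29 1/x^2 dx evaluates to 0.165517.
Endpoint term: (f(5) + f(29))/2 = (0.0400000 + 0.00118906)/2 = 0.0205945.
So far: 0.186112.
Correction k=1: B_{2}/2! · (f^{(1)}(29) − f^{(1)}(5)) = 1/12 · (-8.20042e-05 − (-0.0160000)) = 0.00132650.

S_1 ≈ 0.187438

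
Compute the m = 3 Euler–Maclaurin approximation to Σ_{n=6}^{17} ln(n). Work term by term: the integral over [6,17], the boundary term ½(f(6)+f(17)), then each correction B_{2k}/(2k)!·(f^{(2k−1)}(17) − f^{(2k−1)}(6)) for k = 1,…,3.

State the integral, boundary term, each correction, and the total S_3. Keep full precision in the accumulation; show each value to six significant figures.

∫_6^17 ln(x) dx evaluates to 26.4141.
Endpoint term: (f(6) + f(17))/2 = (1.79176 + 2.83321)/2 = 2.31249.
Integral + boundary = 28.7266.
Order-1 term: 1/12 · (0.0588235 − 0.166667) = -0.00898693.
Partial sum through k=1: 28.7176.
Order-2 term: −1/720 · (0.000407083 − 0.00925926) = 1.22947e-05.
Partial sum through k=2: 28.7176.
Order-3 term: 1/30240 · (1.69031e-05 − 0.00308642) = -1.01505e-07.

S_3 ≈ 28.7176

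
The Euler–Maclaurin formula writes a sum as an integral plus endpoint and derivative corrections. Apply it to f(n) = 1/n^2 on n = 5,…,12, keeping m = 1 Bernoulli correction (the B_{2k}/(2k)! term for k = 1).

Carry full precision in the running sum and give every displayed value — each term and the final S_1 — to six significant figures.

Integral: ∫_5^12 1/x^2 dx = 0.116667.
½[f(5) + f(12)] = ½[0.0400000 + 0.00694444] = 0.0234722.
Integral + boundary = 0.140139.
Order-1 term: 1/12 · (-0.00115741 − (-0.0160000)) = 0.00123688.

S_1 ≈ 0.141376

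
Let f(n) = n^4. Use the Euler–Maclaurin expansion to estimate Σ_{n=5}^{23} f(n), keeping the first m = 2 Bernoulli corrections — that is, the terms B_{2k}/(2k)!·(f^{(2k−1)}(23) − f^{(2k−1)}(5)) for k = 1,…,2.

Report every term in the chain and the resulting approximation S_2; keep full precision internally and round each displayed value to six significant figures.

Integral: ∫_5^23 x^4 dx = 1.28664e+06.
Endpoint term: (f(5) + f(23))/2 = (625.000 + 279841)/2 = 140233.
So far: 1.42688e+06.
Order-1 term: 1/12 · (48668.0 − 500.000) = 4014.00.
Running total after k=1: 1.43089e+06.
Order-2 term: −1/720 · (552.000 − 120.000) = -0.600000.

S_2 ≈ 1.43089e+06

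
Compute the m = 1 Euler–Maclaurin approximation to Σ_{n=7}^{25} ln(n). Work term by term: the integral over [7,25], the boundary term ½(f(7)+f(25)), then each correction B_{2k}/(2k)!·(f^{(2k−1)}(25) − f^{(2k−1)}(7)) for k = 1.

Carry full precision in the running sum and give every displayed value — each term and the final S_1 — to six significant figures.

Integral: ∫_7^25 ln(x) dx = 48.8505.
Boundary: ½(f(7) + f(25)) = ½(1.94591 + 3.21888) = 2.58239.
So far: 51.4329.
Correction k=1: B_{2}/2! · (f^{(1)}(25) − f^{(1)}(7)) = 1/12 · (0.0400000 − 0.142857) = -0.00857143.

S_1 ≈ 51.4243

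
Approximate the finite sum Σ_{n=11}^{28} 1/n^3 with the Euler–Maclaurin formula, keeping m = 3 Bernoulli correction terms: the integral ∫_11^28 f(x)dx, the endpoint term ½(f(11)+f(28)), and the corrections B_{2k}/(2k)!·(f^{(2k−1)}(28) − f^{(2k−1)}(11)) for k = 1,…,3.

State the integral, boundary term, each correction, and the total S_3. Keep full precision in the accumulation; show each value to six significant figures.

Integral: ∫_11^28 1/x^3 dx = 0.00349448.
Endpoint term: (f(11) + f(28))/2 = (0.000751315 + 4.55539e-05)/2 = 0.000398434.
Integral + boundary = 0.00389291.
k=1: B_{2}/(2)! × [f^{(1)}(28) − f^{(1)}(11)] = 1/12 × (-4.88078e-06 − (-0.000204904)) = 1.66686e-05.
Partial sum through k=1: 0.00390958.
k=2: B_{4}/(4)! × [f^{(3)}(28) − f^{(3)}(11)] = −1/720 × (-1.24510e-07 − (-3.38684e-05)) = -4.68666e-08.
Partial sum through k=2: 0.00390953.
k=3: B_{6}/(6)! × [f^{(5)}(28) − f^{(5)}(11)] = 1/30240 × (-6.67016e-09 − (-1.17560e-05)) = 3.88536e-10.

S_3 ≈ 0.00390953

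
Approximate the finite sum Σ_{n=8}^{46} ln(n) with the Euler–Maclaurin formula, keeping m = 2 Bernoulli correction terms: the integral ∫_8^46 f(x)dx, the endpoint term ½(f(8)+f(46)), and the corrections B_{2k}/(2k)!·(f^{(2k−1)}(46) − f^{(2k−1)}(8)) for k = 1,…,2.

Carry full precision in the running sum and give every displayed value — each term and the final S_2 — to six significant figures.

S_2 ≈ 124.427

∫_8^46 ln(x) dx evaluates to 121.482.
Endpoint term: (f(8) + f(46))/2 = (2.07944 + 3.82864)/2 = 2.95404.
Integral + boundary = 124.436.
k=1: B_{2}/(2)! × [f^{(1)}(46) − f^{(1)}(8)] = 1/12 × (0.0217391 − 0.125000) = -0.00860507.
Running total after k=1: 124.427.
k=2: B_{4}/(4)! × [f^{(3)}(46) − f^{(3)}(8)] = −1/720 × (2.05474e-05 − 0.00390625) = 5.39681e-06.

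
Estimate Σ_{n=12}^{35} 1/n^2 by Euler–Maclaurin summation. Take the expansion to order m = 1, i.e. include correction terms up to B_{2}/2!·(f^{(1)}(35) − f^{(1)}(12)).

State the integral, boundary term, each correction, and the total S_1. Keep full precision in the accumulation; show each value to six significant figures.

S_1 ≈ 0.0587349

Integral: ∫_12^35 1/x^2 dx = 0.0547619.
Endpoint term: (f(12) + f(35))/2 = (0.00694444 + 0.000816327)/2 = 0.00388039.
So far: 0.0586423.
Order-1 term: 1/12 · (-4.66472e-05 − (-0.00115741)) = 9.25633e-05.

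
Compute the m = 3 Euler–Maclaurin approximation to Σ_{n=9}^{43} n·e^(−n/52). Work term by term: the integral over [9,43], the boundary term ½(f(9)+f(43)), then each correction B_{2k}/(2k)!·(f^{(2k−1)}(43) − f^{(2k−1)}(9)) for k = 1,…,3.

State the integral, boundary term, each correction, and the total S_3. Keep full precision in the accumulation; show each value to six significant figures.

The integral term ∫_9^43 x·e^(−x/52) dx = 507.162.
Boundary: ½(f(9) + f(43)) = ½(7.56966 + 18.8079) = 13.1888.
So far: 520.350.
k=1: B_{2}/(2)! × [f^{(1)}(43) − f^{(1)}(9)] = 1/12 × (0.0757026 − 0.695503) = -0.0516500.
Running total after k=1: 520.299.
k=2: B_{4}/(4)! × [f^{(3)}(43) − f^{(3)}(9)] = −1/720 × (0.000351512 − 0.000879308) = 7.33050e-07.
Running total after k=2: 520.299.
k=3: B_{6}/(6)! × [f^{(5)}(43) − f^{(5)}(9)] = 1/30240 × (2.49640e-07 − 5.55253e-07) = -1.01062e-11.

S_3 ≈ 520.299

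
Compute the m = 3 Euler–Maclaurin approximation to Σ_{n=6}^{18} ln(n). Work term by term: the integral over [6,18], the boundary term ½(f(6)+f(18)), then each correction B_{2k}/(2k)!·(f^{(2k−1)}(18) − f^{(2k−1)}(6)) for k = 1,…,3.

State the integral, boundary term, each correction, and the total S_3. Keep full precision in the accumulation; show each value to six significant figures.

S_3 ≈ 31.6080

∫_6^18 ln(x) dx evaluates to 29.2761.
Boundary: ½(f(6) + f(18)) = ½(1.79176 + 2.89037) = 2.34107.
Running total after boundary: 31.6172.
Correction k=1: B_{2}/2! · (f^{(1)}(18) − f^{(1)}(6)) = 1/12 · (0.0555556 − 0.166667) = -0.00925926.
Running total after k=1: 31.6079.
Correction k=2: B_{4}/4! · (f^{(3)}(18) − f^{(3)}(6)) = −1/720 · (0.000342936 − 0.00925926) = 1.23838e-05.
Running total after k=2: 31.6080.
Correction k=3: B_{6}/6! · (f^{(5)}(18) − f^{(5)}(6)) = 1/30240 · (1.27013e-05 − 0.00308642) = -1.01644e-07.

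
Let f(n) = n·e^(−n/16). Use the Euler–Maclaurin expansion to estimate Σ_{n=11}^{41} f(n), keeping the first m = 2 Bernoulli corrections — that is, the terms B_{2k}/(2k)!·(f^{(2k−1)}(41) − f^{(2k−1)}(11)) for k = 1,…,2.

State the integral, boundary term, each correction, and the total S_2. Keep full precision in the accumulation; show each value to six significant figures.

∫_11^41 x·e^(−x/16) dx evaluates to 146.897.
Endpoint term: (f(11) + f(41))/2 = (5.53115 + 3.16158)/2 = 4.34636.
So far: 151.244.
Order-1 term: 1/12 · (-0.120487 − 0.157135) = -0.0231352.
Partial sum through k=1: 151.221.
Order-2 term: −1/720 · (0.000131783 − 0.00454218) = 6.12555e-06.

S_2 ≈ 151.221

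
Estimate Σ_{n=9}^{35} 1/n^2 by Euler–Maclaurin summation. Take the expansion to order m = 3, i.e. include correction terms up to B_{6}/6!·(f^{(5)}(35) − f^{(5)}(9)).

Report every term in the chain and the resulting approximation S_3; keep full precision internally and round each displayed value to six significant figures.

S_3 ≈ 0.0893449

The integral term ∫_9^35 1/x^2 dx = 0.0825397.
Endpoint term: (f(9) + f(35))/2 = (0.0123457 + 0.000816327)/2 = 0.00658100.
So far: 0.0891207.
Correction k=1: B_{2}/2! · (f^{(1)}(35) − f^{(1)}(9)) = 1/12 · (-4.66472e-05 − (-0.00274348)) = 0.000224736.
Running total after k=1: 0.0893454.
Correction k=2: B_{4}/4! · (f^{(3)}(35) − f^{(3)}(9)) = −1/720 · (-4.56952e-07 − (-0.000406442)) = -5.63868e-07.
Running total after k=2: 0.0893449.
Correction k=3: B_{6}/6! · (f^{(5)}(35) − f^{(5)}(9)) = 1/30240 · (-1.11907e-08 − (-0.000150534)) = 4.97761e-09.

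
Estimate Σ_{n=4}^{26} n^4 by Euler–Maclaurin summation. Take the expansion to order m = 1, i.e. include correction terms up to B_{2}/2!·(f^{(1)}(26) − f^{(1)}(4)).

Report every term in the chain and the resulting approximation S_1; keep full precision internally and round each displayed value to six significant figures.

S_1 ≈ 2.61052e+06

The integral term ∫_4^26 x^4 dx = 2.37607e+06.
Boundary: ½(f(4) + f(26)) = ½(256.000 + 456976) = 228616.
Integral + boundary = 2.60469e+06.
k=1: B_{2}/(2)! × [f^{(1)}(26) − f^{(1)}(4)] = 1/12 × (70304.0 − 256.000) = 5837.33.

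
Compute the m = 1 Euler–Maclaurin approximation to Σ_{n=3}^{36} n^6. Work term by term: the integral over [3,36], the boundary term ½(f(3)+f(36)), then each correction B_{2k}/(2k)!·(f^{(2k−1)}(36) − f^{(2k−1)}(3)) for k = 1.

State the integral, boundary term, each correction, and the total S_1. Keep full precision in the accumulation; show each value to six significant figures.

S_1 ≈ 1.23135e+10

∫_3^36 x^6 dx evaluates to 1.11949e+10.
½[f(3) + f(36)] = ½[729.000 + 2.17678e+09] = 1.08839e+09.
Integral + boundary = 1.22833e+10.
Order-1 term: 1/12 · (3.62797e+08 − 1458.00) = 3.02330e+07.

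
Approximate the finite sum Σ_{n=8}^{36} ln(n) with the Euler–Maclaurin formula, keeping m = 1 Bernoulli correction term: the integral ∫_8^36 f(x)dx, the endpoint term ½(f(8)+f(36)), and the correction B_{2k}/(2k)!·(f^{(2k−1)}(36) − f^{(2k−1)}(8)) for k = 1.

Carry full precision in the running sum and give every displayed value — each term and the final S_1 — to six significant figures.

∫_8^36 ln(x) dx evaluates to 84.3711.
Endpoint term: (f(8) + f(36))/2 = (2.07944 + 3.58352)/2 = 2.83148.
Running total after boundary: 87.2026.
k=1: B_{2}/(2)! × [f^{(1)}(36) − f^{(1)}(8)] = 1/12 × (0.0277778 − 0.125000) = -0.00810185.

S_1 ≈ 87.1945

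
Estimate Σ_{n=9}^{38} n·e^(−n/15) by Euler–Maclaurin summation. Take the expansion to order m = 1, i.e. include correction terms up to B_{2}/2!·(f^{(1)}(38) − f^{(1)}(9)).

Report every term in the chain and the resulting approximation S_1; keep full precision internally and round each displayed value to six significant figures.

Integral: ∫_9^38 x·e^(−x/15) dx = 134.454.
Boundary: ½(f(9) + f(38)) = ½(4.93930 + 3.01697) = 3.97814.
Running total after boundary: 138.432.
Order-1 term: 1/12 · (-0.121737 − 0.219525) = -0.0284385.

S_1 ≈ 138.404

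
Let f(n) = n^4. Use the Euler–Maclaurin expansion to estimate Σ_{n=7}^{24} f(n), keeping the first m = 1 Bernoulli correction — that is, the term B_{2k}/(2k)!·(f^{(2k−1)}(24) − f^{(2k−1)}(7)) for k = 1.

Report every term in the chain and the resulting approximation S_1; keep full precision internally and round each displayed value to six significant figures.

S_1 ≈ 1.76075e+06

The integral term ∫_7^24 x^4 dx = 1.58916e+06.
Boundary: ½(f(7) + f(24)) = ½(2401.00 + 331776) = 167088.
Running total after boundary: 1.75625e+06.
Order-1 term: 1/12 · (55296.0 − 1372.00) = 4493.67.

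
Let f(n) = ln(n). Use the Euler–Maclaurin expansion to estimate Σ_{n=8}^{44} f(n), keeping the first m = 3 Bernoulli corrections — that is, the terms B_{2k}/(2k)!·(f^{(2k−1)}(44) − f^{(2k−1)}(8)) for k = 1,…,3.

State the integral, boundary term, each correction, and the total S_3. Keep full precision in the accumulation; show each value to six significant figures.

The integral term ∫_8^44 ln(x) dx = 113.869.
Boundary: ½(f(8) + f(44)) = ½(2.07944 + 3.78419) = 2.93182.
Integral + boundary = 116.801.
Order-1 term: 1/12 · (0.0227273 − 0.125000) = -0.00852273.
Running total after k=1: 116.792.
Order-2 term: −1/720 · (2.34786e-05 − 0.00390625) = 5.39274e-06.
Running total after k=2: 116.792.
Order-3 term: 1/30240 · (1.45528e-07 − 0.000732422) = -2.42155e-08.

S_3 ≈ 116.792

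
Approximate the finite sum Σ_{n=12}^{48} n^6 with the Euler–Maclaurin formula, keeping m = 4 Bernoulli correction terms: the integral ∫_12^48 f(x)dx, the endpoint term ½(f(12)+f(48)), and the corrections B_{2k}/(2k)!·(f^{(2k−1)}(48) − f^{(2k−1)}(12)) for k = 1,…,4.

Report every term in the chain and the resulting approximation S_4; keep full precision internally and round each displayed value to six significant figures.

S_4 ≈ 9.01058e+10

Integral: ∫_12^48 x^6 dx = 8.38618e+10.
Boundary: ½(f(12) + f(48)) = ½(2.98598e+06 + 1.22306e+10) = 6.11679e+09.
So far: 8.99786e+10.
k=1: B_{2}/(2)! × [f^{(1)}(48) − f^{(1)}(12)] = 1/12 × (1.52882e+09 − 1.49299e+06) = 1.27278e+08.
Running total after k=1: 9.01059e+10.
k=2: B_{4}/(4)! × [f^{(3)}(48) − f^{(3)}(12)] = −1/720 × (1.32710e+07 − 207360) = -18144.0.
Running total after k=2: 9.01058e+10.
k=3: B_{6}/(6)! × [f^{(5)}(48) − f^{(5)}(12)] = 1/30240 × (34560.0 − 8640.00) = 0.857143.
Running total after k=3: 9.01058e+10.
k=4: B_{8}/(8)! × [f^{(7)}(48) − f^{(7)}(12)] = −1/1209600 × (0.00000 − 0.00000) = 0.00000.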